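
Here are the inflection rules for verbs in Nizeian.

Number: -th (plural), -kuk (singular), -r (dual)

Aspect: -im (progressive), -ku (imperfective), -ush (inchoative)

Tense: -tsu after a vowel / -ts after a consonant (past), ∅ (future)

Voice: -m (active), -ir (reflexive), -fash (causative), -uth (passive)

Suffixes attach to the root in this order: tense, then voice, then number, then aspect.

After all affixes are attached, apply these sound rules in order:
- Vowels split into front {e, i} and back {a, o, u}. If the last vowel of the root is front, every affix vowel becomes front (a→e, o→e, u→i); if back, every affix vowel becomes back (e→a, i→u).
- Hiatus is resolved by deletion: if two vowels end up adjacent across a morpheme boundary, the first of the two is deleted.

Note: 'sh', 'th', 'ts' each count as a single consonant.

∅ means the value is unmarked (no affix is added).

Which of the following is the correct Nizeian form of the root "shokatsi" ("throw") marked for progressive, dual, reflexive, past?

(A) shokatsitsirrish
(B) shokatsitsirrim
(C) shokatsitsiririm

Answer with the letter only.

Attach tense past -tsu (after vowel 'i') → shokatsitsu.
Attach voice reflexive -ir → shokatsitsuir.
Attach number dual -r → shokatsitsuirr.
Attach aspect progressive -im → shokatsitsuirrim.
Apply vowel harmony: shokatsitsuirrim → shokatsitsiirrim.
Apply vowel deletion: shokatsitsiirrim → shokatsitsirrim.
So the correct form is shokatsitsirrim, option (B).
(C) shokatsitsiririm is wrong: it has the affixes in the wrong order.
(A) shokatsitsirrish is wrong: it uses inchoative instead of progressive for aspect.

B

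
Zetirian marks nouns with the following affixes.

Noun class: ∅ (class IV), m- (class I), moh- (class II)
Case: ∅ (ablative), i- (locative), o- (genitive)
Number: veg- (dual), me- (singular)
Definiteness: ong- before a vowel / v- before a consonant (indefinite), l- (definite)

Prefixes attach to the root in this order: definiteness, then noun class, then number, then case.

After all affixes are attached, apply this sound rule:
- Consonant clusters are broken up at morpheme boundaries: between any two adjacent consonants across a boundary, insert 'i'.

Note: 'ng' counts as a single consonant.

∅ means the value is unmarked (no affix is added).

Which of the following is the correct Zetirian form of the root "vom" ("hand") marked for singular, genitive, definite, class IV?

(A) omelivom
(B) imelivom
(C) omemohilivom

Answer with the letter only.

A

Attach definiteness definite l- → lvom.
noun class = class IV: zero marking, form stays lvom.
Attach number singular me- → melvom.
Attach case genitive o- → omelvom.
Apply epenthesis: omelvom → omelivom.
So the correct form is omelivom, option (A).
(B) imelivom is wrong: it uses locative instead of genitive for case.
(C) omemohilivom is wrong: it uses class II instead of class IV for noun class.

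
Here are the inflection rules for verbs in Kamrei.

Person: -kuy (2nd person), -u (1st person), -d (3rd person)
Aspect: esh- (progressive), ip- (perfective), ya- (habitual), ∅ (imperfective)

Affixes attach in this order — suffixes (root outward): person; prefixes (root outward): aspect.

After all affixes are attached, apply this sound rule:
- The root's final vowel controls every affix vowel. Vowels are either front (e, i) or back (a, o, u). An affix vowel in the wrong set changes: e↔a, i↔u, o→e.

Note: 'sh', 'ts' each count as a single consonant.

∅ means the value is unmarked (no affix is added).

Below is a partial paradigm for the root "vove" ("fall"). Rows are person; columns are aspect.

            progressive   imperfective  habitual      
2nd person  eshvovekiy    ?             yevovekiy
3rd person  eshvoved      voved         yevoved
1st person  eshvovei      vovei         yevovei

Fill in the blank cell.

Attach person 2nd person -kuy → vovekuy.
aspect = imperfective: zero marking, form stays vovekuy.
Apply vowel harmony: vovekuy → vovekiy.

vovekiy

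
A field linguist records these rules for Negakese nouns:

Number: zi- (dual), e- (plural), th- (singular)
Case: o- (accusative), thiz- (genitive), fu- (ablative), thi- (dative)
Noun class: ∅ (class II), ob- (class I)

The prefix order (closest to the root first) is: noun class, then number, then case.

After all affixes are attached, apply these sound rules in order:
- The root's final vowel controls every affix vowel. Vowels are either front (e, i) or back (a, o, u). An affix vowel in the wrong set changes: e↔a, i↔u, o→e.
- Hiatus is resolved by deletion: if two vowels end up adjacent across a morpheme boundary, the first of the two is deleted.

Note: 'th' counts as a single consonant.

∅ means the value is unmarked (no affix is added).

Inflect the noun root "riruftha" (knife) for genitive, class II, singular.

thuzthriruftha

noun class = class II: zero marking, form stays riruftha.
Attach number singular th- → thriruftha.
Attach case genitive thiz- → thizthriruftha.
Apply vowel harmony: thizthriruftha → thuzthriruftha.
Vowel deletion: no change.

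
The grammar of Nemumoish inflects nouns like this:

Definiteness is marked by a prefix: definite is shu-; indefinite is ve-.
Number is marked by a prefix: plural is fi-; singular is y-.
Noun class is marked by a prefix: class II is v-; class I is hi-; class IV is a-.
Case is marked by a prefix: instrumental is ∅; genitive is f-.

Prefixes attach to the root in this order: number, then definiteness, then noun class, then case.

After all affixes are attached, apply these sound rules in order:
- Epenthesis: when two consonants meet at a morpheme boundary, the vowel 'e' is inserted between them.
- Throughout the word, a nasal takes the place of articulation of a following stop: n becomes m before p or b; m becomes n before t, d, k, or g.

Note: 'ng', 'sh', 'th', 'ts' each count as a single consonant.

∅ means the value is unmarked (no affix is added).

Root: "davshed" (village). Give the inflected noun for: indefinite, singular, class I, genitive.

fehiveyedavshed

Attach number singular y- → ydavshed.
Attach definiteness indefinite ve- → veydavshed.
Attach noun class class I hi- → hiveydavshed.
Attach case genitive f- → fhiveydavshed.
Apply epenthesis: fhiveydavshed → fehiveyedavshed.
Nasal assimilation: no change.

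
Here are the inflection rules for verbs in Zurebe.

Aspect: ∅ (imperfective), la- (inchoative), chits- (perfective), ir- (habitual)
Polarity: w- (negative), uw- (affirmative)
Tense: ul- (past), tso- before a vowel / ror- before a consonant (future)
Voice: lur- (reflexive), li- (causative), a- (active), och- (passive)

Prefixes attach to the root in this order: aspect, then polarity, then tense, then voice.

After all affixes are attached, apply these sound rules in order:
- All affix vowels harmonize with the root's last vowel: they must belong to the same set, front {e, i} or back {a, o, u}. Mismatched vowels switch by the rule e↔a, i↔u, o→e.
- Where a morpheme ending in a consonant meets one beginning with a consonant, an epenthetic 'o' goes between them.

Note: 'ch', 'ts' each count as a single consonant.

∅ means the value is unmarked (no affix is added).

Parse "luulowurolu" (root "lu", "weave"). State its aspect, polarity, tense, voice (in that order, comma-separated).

Segment: li-ul-w-ir-lu.
aspect: ir- → habitual.
polarity: w- → negative.
tense: ul- → past.
voice: li- → causative.

habitual, negative, past, causative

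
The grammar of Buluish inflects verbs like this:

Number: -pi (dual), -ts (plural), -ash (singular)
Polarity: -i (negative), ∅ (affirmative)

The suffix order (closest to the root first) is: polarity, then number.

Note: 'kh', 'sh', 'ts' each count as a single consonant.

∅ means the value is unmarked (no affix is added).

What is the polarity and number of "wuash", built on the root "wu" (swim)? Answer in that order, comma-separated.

affirmative, singular

Segment: wu-ash.
polarity: ∅ → affirmative.
number: -ash → singular.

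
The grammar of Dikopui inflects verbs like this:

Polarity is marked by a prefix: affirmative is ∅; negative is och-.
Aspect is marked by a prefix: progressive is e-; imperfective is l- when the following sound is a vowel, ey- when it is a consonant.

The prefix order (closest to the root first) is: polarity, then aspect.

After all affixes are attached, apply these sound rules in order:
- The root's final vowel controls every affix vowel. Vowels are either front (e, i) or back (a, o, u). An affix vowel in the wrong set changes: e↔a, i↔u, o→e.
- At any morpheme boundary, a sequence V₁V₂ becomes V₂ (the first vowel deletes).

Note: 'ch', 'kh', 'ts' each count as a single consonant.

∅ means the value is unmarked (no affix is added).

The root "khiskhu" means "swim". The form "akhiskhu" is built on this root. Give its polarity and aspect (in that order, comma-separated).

Segment: e-khiskhu.
polarity: ∅ → affirmative.
aspect: e- → progressive.

affirmative, progressive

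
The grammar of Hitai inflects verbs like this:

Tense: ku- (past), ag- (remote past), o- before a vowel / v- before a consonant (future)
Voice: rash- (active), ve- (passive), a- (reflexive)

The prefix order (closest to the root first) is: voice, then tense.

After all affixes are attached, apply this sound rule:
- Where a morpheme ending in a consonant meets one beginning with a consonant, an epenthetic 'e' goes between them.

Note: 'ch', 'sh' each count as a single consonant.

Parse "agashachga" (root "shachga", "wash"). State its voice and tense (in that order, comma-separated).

reflexive, remote past

Segment: ag-a-shachga.
voice: a- → reflexive.
tense: ag- → remote past.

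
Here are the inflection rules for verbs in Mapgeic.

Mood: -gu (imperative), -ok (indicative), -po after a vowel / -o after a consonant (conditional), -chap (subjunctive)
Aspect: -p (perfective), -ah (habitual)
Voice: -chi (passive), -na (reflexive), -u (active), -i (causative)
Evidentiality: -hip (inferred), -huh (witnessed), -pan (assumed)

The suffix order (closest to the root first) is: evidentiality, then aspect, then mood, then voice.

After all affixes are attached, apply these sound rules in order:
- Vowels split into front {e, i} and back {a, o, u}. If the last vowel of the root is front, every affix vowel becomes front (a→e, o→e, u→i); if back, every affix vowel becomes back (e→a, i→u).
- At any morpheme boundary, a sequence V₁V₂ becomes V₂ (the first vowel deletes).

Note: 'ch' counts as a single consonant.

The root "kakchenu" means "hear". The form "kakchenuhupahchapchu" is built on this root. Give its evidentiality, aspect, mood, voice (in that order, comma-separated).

Segment: kakchenu-hip-ah-chap-chi.
evidentiality: -hip → inferred.
aspect: -ah → habitual.
mood: -chap → subjunctive.
voice: -chi → passive.

inferred, habitual, subjunctive, passive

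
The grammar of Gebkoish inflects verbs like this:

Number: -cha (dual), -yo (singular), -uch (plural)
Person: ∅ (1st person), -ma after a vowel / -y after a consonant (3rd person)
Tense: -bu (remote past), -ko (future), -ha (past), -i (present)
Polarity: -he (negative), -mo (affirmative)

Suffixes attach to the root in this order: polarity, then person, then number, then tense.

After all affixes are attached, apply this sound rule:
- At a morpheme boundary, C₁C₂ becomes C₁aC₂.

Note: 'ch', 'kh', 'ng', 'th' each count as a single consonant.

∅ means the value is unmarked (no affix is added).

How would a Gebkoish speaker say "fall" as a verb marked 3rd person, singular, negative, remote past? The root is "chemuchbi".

chemuchbihemayobu

Attach polarity negative -he → chemuchbihe.
Attach person 3rd person -ma (after vowel 'e') → chemuchbihema.
Attach number singular -yo → chemuchbihemayo.
Attach tense remote past -bu → chemuchbihemayobu.
Epenthesis: no change.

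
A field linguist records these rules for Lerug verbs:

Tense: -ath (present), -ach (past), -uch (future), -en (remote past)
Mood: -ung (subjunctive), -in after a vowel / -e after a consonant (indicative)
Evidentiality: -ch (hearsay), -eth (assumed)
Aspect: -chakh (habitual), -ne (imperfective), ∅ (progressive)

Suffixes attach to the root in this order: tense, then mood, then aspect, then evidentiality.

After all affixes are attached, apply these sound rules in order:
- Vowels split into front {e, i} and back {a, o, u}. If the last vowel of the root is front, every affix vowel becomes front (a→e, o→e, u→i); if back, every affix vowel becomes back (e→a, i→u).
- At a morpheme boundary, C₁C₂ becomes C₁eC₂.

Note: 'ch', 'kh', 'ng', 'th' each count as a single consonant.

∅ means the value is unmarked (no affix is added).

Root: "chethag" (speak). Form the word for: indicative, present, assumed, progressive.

Attach tense present -ath → chethagath.
Attach mood indicative -e (after consonant 'th') → chethagathe.
aspect = progressive: zero marking, form stays chethagathe.
Attach evidentiality assumed -eth → chethagatheeth.
Apply vowel harmony: chethagatheeth → chethagathaath.
Epenthesis: no change.

chethagathaath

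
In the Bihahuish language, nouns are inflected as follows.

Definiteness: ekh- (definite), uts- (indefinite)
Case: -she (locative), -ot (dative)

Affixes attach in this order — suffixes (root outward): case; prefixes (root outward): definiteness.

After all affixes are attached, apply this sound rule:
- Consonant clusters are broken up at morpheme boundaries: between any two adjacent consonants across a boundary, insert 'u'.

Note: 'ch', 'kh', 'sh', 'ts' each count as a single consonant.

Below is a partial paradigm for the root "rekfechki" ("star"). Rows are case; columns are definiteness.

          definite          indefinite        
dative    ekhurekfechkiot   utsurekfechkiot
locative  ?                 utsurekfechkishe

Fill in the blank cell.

ekhurekfechkishe

Attach case locative -she → rekfechkishe.
Attach definiteness definite ekh- → ekhrekfechkishe.
Apply epenthesis: ekhrekfechkishe → ekhurekfechkishe.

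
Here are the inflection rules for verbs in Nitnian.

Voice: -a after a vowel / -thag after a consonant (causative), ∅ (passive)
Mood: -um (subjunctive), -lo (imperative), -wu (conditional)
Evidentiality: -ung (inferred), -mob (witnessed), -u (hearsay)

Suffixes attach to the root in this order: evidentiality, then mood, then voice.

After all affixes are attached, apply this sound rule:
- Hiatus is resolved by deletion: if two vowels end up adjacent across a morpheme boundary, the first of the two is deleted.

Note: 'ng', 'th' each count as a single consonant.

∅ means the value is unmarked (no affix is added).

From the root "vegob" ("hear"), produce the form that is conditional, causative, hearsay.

vegobuwa

Attach evidentiality hearsay -u → vegobu.
Attach mood conditional -wu → vegobuwu.
Attach voice causative -a (after vowel 'u') → vegobuwua.
Apply vowel deletion: vegobuwua → vegobuwa.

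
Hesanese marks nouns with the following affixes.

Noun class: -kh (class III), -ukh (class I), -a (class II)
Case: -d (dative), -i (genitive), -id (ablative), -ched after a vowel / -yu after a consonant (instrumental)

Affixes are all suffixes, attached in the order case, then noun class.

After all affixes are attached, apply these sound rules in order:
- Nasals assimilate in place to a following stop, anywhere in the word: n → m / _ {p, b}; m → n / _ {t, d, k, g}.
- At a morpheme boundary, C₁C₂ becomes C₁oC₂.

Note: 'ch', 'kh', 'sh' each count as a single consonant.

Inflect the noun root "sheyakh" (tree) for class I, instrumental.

Attach case instrumental -yu (after consonant 'kh') → sheyakhyu.
Attach noun class class I -ukh → sheyakhyuukh.
Nasal assimilation: no change.
Apply epenthesis: sheyakhyuukh → sheyakhoyuukh.

sheyakhoyuukh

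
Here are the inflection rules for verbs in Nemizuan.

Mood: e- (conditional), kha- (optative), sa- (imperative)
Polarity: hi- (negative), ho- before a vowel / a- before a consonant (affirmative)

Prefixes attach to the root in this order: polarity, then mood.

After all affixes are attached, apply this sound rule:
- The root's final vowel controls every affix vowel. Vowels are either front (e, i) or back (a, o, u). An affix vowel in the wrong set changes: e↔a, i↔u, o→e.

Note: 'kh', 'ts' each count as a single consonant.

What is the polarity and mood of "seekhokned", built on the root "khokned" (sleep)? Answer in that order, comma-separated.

affirmative, imperative

Segment: sa-a-khokned.
polarity: ho/a- → affirmative.
mood: sa- → imperative.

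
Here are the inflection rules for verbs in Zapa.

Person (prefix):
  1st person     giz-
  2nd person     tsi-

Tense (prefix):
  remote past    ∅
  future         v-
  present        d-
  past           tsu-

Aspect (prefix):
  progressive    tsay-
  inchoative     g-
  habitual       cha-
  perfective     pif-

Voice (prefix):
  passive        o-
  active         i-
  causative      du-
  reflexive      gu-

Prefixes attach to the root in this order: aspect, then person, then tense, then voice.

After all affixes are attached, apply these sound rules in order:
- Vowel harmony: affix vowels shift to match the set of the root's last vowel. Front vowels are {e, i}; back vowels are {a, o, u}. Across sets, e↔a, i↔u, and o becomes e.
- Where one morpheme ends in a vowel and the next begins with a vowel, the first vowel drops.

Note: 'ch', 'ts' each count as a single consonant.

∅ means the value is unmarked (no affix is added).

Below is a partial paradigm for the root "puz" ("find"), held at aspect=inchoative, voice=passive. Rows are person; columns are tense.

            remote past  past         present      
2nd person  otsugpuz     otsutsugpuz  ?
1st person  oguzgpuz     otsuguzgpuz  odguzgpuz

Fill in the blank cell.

Attach aspect inchoative g- → gpuz.
Attach person 2nd person tsi- → tsigpuz.
Attach tense present d- → dtsigpuz.
Attach voice passive o- → odtsigpuz.
Apply vowel harmony: odtsigpuz → odtsugpuz.
Vowel deletion: no change.

odtsugpuz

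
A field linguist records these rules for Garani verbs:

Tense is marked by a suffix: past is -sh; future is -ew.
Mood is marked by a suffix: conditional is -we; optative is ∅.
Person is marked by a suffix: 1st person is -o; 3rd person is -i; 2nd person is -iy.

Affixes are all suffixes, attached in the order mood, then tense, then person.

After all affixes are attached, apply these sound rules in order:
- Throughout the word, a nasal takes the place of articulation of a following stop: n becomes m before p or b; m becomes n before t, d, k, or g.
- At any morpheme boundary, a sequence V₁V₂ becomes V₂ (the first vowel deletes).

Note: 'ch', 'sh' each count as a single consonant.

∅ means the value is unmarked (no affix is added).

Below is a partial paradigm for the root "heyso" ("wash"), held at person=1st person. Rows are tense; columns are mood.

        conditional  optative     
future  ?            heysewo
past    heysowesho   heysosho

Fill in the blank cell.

heysowewo

Attach mood conditional -we → heysowe.
Attach tense future -ew → heysoweew.
Attach person 1st person -o → heysoweewo.
Nasal assimilation: no change.
Apply vowel deletion: heysoweewo → heysowewo.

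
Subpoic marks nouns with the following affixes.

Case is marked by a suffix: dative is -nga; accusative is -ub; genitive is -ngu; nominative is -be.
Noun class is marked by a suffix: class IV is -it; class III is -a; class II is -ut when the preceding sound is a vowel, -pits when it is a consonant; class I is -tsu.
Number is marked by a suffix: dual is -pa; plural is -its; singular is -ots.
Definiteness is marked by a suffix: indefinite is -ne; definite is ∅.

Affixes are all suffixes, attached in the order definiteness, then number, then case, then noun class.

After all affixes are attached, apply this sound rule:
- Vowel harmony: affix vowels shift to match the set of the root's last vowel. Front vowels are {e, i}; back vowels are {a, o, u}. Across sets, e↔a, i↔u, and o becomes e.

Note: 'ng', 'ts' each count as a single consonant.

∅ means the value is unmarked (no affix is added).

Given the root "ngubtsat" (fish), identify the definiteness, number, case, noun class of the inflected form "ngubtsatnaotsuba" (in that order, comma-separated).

indefinite, singular, accusative, class III

Segment: ngubtsat-ne-ots-ub-a.
definiteness: -ne → indefinite.
number: -ots → singular.
case: -ub → accusative.
noun class: -a → class III.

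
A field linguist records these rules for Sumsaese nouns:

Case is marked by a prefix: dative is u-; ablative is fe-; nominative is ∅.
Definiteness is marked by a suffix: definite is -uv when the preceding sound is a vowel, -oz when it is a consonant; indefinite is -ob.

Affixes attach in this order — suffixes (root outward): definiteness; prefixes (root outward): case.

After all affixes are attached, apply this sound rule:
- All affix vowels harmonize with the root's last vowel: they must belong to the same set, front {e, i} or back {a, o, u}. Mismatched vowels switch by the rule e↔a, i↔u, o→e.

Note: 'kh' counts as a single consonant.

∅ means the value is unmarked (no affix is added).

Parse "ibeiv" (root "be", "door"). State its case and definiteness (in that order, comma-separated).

dative, definite

Segment: u-be-uv.
case: u- → dative.
definiteness: -uv/oz → definite.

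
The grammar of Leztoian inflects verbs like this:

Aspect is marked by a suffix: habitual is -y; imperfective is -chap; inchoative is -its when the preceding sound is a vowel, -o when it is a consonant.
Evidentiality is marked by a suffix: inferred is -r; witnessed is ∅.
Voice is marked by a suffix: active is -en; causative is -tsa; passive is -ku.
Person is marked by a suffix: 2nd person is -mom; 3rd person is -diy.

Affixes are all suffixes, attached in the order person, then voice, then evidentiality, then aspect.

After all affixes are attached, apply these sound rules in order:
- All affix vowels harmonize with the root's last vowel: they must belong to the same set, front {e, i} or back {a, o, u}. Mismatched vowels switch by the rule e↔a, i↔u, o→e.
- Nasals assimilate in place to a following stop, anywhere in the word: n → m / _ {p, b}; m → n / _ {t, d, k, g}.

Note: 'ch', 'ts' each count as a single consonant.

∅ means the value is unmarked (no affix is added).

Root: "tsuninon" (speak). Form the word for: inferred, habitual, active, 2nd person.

tsuninonmomanry

Attach person 2nd person -mom → tsuninonmom.
Attach voice active -en → tsuninonmomen.
Attach evidentiality inferred -r → tsuninonmomenr.
Attach aspect habitual -y → tsuninonmomenry.
Apply vowel harmony: tsuninonmomenry → tsuninonmomanry.
Nasal assimilation: no change.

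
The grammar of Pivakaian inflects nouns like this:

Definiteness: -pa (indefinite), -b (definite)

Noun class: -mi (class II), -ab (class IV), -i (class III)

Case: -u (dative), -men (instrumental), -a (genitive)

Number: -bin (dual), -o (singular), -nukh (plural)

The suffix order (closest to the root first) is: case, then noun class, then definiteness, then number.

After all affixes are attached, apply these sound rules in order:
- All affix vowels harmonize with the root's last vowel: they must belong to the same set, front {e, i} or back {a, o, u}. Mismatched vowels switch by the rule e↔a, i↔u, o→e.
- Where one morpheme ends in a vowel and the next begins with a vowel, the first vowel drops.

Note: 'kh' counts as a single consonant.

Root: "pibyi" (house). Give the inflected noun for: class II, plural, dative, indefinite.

Attach case dative -u → pibyiu.
Attach noun class class II -mi → pibyiumi.
Attach definiteness indefinite -pa → pibyiumipa.
Attach number plural -nukh → pibyiumipanukh.
Apply vowel harmony: pibyiumipanukh → pibyiimipenikh.
Apply vowel deletion: pibyiimipenikh → pibyimipenikh.

pibyimipenikh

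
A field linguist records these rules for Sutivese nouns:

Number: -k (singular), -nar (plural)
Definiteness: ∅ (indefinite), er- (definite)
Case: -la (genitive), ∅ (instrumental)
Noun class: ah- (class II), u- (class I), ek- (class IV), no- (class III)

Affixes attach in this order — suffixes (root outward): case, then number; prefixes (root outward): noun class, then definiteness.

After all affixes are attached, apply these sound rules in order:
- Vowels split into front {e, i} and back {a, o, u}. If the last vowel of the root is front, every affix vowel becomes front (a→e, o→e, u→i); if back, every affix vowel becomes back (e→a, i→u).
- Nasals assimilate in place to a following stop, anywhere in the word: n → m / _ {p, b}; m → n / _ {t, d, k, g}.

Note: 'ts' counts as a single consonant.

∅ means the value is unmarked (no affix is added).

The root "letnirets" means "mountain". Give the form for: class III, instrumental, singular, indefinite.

neletniretsk

case = instrumental: zero marking, form stays letnirets.
Attach noun class class III no- → noletnirets.
definiteness = indefinite: zero marking, form stays noletnirets.
Attach number singular -k → noletniretsk.
Apply vowel harmony: noletniretsk → neletniretsk.
Nasal assimilation: no change.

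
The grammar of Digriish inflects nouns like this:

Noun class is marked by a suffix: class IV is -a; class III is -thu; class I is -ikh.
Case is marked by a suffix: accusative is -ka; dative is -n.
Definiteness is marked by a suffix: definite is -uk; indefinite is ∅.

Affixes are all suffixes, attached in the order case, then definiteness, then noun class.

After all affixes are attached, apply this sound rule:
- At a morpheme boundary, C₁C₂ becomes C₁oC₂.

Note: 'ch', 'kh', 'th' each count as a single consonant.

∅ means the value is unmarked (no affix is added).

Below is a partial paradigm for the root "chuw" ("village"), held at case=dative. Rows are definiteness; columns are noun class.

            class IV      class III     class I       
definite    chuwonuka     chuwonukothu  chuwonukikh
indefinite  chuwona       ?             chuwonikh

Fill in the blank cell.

chuwonothu

Attach case dative -n → chuwn.
definiteness = indefinite: zero marking, form stays chuwn.
Attach noun class class III -thu → chuwnthu.
Apply epenthesis: chuwnthu → chuwonothu.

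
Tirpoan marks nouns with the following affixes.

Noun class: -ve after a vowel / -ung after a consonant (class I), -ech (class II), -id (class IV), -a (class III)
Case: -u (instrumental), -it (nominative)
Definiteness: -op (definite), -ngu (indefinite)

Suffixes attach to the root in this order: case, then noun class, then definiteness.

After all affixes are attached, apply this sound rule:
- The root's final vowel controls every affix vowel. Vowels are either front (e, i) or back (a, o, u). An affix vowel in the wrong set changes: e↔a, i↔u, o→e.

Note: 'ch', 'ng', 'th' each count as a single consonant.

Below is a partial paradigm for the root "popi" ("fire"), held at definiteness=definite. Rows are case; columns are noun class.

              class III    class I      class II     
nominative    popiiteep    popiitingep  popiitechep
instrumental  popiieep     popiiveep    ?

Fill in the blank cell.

popiiechep

Attach case instrumental -u → popiu.
Attach noun class class II -ech → popiuech.
Attach definiteness definite -op → popiuechop.
Apply vowel harmony: popiuechop → popiiechep.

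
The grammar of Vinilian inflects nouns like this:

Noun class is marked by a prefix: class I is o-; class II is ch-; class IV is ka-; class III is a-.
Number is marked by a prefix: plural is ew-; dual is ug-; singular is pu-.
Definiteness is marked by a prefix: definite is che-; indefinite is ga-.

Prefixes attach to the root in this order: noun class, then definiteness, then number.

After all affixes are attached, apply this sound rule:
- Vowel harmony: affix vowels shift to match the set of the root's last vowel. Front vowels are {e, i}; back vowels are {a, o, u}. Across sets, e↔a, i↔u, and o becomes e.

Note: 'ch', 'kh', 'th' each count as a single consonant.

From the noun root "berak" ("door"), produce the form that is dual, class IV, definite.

Attach noun class class IV ka- → kaberak.
Attach definiteness definite che- → chekaberak.
Attach number dual ug- → ugchekaberak.
Apply vowel harmony: ugchekaberak → ugchakaberak.

ugchakaberak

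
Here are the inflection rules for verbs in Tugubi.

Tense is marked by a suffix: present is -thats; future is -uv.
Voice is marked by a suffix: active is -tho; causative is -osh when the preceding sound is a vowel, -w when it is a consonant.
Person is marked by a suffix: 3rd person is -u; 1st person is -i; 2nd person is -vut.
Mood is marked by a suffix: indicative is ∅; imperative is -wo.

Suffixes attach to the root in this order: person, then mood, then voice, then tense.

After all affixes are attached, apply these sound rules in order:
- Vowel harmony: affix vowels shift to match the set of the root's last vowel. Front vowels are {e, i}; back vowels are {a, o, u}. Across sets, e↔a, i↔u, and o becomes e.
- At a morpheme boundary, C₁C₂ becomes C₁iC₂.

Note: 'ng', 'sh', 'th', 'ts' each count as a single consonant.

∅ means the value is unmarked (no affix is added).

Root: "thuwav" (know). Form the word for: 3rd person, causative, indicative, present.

Attach person 3rd person -u → thuwavu.
mood = indicative: zero marking, form stays thuwavu.
Attach voice causative -osh (after vowel 'u') → thuwavuosh.
Attach tense present -thats → thuwavuoshthats.
Vowel harmony: no change.
Apply epenthesis: thuwavuoshthats → thuwavuoshithats.

thuwavuoshithats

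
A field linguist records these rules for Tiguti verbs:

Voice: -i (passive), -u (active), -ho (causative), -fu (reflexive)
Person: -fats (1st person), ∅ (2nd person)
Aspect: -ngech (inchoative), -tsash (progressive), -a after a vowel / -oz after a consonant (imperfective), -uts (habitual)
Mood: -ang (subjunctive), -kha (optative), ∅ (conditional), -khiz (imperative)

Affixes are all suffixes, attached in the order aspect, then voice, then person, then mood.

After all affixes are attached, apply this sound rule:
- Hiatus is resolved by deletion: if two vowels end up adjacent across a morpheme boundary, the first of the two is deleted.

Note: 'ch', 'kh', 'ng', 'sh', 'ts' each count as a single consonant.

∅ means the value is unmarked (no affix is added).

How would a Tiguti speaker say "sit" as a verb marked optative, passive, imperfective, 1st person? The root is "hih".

hihozifatskha

Attach aspect imperfective -oz (after consonant 'h') → hihoz.
Attach voice passive -i → hihozi.
Attach person 1st person -fats → hihozifats.
Attach mood optative -kha → hihozifatskha.
Vowel deletion: no change.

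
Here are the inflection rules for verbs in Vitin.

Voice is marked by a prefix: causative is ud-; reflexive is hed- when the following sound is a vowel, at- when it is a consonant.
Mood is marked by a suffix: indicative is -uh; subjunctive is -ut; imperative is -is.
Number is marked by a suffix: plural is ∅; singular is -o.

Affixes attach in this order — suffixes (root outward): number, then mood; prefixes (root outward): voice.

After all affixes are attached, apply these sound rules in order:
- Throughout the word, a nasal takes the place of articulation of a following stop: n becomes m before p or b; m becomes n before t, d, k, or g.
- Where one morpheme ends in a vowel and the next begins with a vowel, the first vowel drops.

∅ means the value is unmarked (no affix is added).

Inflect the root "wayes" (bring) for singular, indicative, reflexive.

Attach voice reflexive at- (before consonant 'w') → atwayes.
Attach number singular -o → atwayeso.
Attach mood indicative -uh → atwayesouh.
Nasal assimilation: no change.
Apply vowel deletion: atwayesouh → atwayesuh.

atwayesuh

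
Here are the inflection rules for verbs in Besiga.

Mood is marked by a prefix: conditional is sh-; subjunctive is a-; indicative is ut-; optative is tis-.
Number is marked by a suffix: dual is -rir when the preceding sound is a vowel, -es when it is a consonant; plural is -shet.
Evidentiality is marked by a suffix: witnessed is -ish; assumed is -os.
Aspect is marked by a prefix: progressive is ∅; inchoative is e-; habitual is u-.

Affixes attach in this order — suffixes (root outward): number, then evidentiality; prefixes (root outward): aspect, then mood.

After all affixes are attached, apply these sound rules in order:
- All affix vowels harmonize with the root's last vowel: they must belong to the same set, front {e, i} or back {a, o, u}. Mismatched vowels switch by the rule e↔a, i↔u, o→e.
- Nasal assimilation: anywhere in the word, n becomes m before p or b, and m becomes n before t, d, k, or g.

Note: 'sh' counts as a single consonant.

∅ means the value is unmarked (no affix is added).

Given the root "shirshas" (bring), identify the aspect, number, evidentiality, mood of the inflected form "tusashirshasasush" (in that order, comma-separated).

Segment: tis-e-shirshas-es-ish.
aspect: e- → inchoative.
number: -rir/es → dual.
evidentiality: -ish → witnessed.
mood: tis- → optative.

inchoative, dual, witnessed, optative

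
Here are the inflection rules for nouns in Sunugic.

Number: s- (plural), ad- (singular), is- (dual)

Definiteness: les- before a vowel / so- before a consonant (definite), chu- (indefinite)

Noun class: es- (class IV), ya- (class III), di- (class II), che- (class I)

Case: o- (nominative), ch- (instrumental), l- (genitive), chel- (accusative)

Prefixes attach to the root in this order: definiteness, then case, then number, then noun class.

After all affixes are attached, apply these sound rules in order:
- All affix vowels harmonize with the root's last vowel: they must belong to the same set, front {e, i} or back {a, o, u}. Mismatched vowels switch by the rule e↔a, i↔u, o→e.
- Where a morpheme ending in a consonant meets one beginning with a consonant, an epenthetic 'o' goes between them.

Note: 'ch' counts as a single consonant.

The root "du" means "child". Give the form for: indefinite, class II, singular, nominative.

Attach definiteness indefinite chu- → chudu.
Attach case nominative o- → ochudu.
Attach number singular ad- → adochudu.
Attach noun class class II di- → diadochudu.
Apply vowel harmony: diadochudu → duadochudu.
Epenthesis: no change.

duadochudu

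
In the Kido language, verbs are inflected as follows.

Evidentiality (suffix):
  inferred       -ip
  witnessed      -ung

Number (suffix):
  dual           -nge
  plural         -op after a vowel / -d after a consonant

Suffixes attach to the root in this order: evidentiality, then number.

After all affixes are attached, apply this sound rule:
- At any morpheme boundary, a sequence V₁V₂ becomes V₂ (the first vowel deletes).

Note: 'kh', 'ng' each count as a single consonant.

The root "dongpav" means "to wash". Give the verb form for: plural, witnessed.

Attach evidentiality witnessed -ung → dongpavung.
Attach number plural -d (after consonant 'ng') → dongpavungd.
Vowel deletion: no change.

dongpavungd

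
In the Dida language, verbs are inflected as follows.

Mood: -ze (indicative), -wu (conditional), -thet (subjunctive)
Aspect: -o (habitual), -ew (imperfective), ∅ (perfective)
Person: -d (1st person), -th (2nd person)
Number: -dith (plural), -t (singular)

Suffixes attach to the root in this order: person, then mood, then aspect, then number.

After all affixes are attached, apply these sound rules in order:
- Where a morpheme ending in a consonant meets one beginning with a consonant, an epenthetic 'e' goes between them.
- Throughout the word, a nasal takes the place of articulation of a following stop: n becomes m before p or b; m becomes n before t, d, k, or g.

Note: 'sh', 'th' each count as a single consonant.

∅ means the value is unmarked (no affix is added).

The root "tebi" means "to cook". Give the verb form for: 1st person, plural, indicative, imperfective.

Attach person 1st person -d → tebid.
Attach mood indicative -ze → tebidze.
Attach aspect imperfective -ew → tebidzeew.
Attach number plural -dith → tebidzeewdith.
Apply epenthesis: tebidzeewdith → tebidezeewedith.
Nasal assimilation: no change.

tebidezeewedith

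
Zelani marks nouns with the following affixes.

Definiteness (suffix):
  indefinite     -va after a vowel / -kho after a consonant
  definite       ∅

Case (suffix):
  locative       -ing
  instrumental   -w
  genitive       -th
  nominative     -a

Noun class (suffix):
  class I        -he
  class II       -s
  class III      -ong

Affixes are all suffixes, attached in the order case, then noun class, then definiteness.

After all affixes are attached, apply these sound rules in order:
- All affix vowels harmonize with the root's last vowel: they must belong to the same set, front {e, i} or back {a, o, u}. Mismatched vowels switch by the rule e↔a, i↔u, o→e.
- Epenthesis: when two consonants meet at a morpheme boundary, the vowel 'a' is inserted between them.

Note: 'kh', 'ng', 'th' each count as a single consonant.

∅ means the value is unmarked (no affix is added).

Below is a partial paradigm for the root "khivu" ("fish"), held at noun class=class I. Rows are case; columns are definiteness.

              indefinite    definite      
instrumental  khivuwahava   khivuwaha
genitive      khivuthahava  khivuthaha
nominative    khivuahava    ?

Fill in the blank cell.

khivuaha

Attach case nominative -a → khivua.
Attach noun class class I -he → khivuahe.
definiteness = definite: zero marking, form stays khivuahe.
Apply vowel harmony: khivuahe → khivuaha.
Epenthesis: no change.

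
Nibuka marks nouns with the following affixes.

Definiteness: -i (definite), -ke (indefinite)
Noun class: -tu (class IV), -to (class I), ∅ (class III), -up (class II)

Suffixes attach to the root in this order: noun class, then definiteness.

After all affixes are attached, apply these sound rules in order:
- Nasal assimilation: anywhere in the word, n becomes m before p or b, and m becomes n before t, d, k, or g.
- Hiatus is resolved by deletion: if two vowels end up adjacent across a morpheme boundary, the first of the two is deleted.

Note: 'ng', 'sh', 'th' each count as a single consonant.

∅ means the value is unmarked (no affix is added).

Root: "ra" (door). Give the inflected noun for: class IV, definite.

Attach noun class class IV -tu → ratu.
Attach definiteness definite -i → ratui.
Nasal assimilation: no change.
Apply vowel deletion: ratui → rati.

rati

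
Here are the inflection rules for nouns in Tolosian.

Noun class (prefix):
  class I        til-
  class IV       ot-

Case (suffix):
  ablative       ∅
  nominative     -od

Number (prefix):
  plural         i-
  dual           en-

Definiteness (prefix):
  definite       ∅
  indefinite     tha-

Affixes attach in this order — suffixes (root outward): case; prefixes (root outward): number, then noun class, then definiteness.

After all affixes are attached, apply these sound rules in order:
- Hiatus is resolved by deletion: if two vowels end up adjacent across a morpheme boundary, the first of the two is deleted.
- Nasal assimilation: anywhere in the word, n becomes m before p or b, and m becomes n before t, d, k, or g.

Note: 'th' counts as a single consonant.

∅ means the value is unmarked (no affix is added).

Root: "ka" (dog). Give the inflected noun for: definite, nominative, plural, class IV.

Attach number plural i- → ika.
Attach noun class class IV ot- → otika.
definiteness = definite: zero marking, form stays otika.
Attach case nominative -od → otikaod.
Apply vowel deletion: otikaod → otikod.
Nasal assimilation: no change.

otikod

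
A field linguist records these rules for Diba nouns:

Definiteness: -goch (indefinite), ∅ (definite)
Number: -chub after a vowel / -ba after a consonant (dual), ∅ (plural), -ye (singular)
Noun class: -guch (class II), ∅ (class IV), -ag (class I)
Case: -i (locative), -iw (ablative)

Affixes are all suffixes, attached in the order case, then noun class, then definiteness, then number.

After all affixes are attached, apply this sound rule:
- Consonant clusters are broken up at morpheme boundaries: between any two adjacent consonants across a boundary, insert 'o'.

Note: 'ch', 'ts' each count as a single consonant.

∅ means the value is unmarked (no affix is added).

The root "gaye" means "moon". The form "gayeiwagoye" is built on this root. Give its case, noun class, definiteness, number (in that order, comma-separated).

ablative, class I, definite, singular

Segment: gaye-iw-ag-ye.
case: -iw → ablative.
noun class: -ag → class I.
definiteness: ∅ → definite.
number: -ye → singular.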